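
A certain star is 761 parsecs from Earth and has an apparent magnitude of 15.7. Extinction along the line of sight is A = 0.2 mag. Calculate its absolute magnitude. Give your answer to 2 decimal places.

5 log₁₀(d/10 pc) = 5 log₁₀(761.0) − 5 = 9.407
M = m − 5 log₁₀(d/10) − A = 15.7 − 9.407 − 0.2 = 6.093

M ≈ 6.09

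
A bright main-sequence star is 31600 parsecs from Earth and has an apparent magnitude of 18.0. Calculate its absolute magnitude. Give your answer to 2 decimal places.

5 log₁₀(d/10 pc) = 5 log₁₀(31600) − 5 = 17.498
M = m − 5 log₁₀(d/10) = 18.0 − 17.498 = 0.502

M ≈ 0.50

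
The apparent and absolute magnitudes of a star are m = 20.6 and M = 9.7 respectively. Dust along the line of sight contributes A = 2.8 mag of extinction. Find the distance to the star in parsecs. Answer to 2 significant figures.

d ≈ 420 pc

m − M = 5 log₁₀(d/10 pc) + A  ⇒  20.6 − (9.7) − 2.8 = 5 log₁₀(d/10)
8.100 = 5 log₁₀(d/10)
log₁₀ d = (m − M − A)/5 + 1 = 2.6200
d = 10^2.6200 = 416.9 pc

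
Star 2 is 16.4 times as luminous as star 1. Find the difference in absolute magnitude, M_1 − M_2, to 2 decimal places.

M_1 − M_2 ≈ 3.04

Pogson: ΔM = −2.5 log₁₀(ratio) = −2.5 log₁₀(16.4) = −2.5 × 1.2148 = -3.037
Star 2 is brighter so has the smaller magnitude: M_1 − M_2 is positive.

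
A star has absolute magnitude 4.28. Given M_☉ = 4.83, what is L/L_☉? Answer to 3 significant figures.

M − M_☉ = 4.28 − 4.83 = -0.550
L/L_☉ = 10^(−0.4 (M − M_☉)) = 10^0.220 = 1.660

L/L_☉ ≈ 1.66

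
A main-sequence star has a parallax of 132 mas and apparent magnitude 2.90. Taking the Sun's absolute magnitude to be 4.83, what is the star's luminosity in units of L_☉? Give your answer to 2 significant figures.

L/L_☉ ≈ 3.4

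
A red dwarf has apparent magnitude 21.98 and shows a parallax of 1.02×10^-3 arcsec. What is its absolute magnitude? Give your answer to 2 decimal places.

M ≈ 12.02

d = 1/p = 1/1.02×10^-3″ = 980.4 pc
5 log₁₀(d/10 pc) = 5 log₁₀(980.4) − 5 = 9.957
M = m − 5 log₁₀(d/10) = 21.98 − 9.957 = 12.023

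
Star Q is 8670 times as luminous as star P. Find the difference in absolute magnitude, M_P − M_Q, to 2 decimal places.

M_P − M_Q ≈ 9.85

Pogson: ΔM = −2.5 log₁₀(ratio) = −2.5 log₁₀(8670) = −2.5 × 3.9380 = -9.845
Star Q is brighter so has the smaller magnitude: M_P − M_Q is positive.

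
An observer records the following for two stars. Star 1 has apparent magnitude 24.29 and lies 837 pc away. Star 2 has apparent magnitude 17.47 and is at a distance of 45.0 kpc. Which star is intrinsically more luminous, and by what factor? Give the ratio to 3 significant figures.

Star 1: M = m − 5 log₁₀ d + 5 = 24.29 − 5·2.9227 + 5 = 14.676
Star 2: d = 45.0 kpc = 45000 pc
Star 2: M = m − 5 log₁₀ d + 5 = 17.47 − 5·4.6532 + 5 = -0.796
ΔM = M_1 − M_2 = 14.676 − (-0.796) = 15.472; smaller M is more luminous → Star 2.
L ratio = 10^(0.4 |ΔM|) = 10^6.189 = 1.545×10^6

Star 2 is more luminous, by a factor of 1.55×10^6.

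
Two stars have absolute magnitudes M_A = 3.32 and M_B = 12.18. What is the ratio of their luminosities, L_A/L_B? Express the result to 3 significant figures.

L_A/L_B ≈ 3500

ΔM = M_A − M_B = -8.86
L_A/L_B = 10^(−0.4 ΔM) = 10^3.544 = 3499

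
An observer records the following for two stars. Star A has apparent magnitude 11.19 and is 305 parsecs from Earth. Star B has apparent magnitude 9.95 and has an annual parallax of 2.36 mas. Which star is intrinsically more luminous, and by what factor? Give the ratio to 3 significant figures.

Star B is more luminous, by a factor of 6.05.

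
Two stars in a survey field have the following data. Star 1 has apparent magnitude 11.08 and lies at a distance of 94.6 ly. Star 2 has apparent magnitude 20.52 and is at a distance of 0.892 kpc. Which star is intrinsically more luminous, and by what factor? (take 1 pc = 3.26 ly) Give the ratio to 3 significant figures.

Star 1: d = 94.6 ly / 3.26 = 29.02 pc
Star 1: M = m − 5 log₁₀ d + 5 = 11.08 − 5·1.4627 + 5 = 8.767
Star 2: d = 0.892 kpc = 892.0 pc
Star 2: M = m − 5 log₁₀ d + 5 = 20.52 − 5·2.9504 + 5 = 10.768
ΔM = M_1 − M_2 = 8.767 − (10.768) = -2.002; smaller M is more luminous → Star 1.
L ratio = 10^(0.4 |ΔM|) = 10^0.801 = 6.319

Star 1 is more luminous, by a factor of 6.32.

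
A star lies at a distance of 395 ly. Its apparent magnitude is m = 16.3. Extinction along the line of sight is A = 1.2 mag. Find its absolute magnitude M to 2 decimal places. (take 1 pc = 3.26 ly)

d = 395 ly / 3.26 = 121.2 pc
5 log₁₀(d/10 pc) = 5 log₁₀(121.2) − 5 = 5.417
M = m − 5 log₁₀(d/10) − A = 16.3 − 5.417 − 1.2 = 9.683

M ≈ 9.68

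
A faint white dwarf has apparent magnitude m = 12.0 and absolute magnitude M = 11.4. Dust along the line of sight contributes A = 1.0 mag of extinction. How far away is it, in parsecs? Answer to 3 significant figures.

d ≈ 8.32 pc

m − M = 5 log₁₀(d/10 pc) + A  ⇒  12.0 − (11.4) − 1.0 = 5 log₁₀(d/10)
-0.400 = 5 log₁₀(d/10)
log₁₀ d = (m − M − A)/5 + 1 = 0.9200
d = 10^0.9200 = 8.318 pc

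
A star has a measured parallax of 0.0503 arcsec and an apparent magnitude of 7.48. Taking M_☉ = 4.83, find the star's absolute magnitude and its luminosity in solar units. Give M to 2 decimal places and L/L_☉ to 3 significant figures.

M ≈ 5.99; L/L_☉ ≈ 0.344

d = 1/p = 1/0.0503″ = 19.88 pc
M = m − 5 log₁₀ d + 5 = 7.48 − 5·1.2984 + 5 = 5.988
M − M_☉ = 5.988 − 4.83 = 1.158
L/L_☉ = 10^(−0.4 × 1.158) = 0.3442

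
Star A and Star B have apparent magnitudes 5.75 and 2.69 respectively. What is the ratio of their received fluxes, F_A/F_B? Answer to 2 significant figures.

F_A/F_B ≈ 0.060

Δm = 5.75 − (2.69) = 3.06
Flux ratio = 10^(−0.4 Δm) = 10^(−0.4 × 3.06) = 10^-1.224 = 0.05970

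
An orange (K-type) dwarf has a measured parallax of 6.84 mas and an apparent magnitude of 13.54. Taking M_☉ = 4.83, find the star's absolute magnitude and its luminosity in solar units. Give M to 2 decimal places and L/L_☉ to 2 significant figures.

d = 1/p = 1000/6.84 mas = 146.2 pc
M = m − 5 log₁₀ d + 5 = 13.54 − 5·2.1649 + 5 = 7.715
M − M_☉ = 7.715 − 4.83 = 2.885
L/L_☉ = 10^(−0.4 × 2.885) = 0.07013

M ≈ 7.72; L/L_☉ ≈ 0.070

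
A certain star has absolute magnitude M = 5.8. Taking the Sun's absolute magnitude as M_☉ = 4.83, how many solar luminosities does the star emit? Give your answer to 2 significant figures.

L/L_☉ ≈ 0.41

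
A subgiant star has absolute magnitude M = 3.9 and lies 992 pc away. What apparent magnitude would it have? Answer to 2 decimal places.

m = M + 5 log₁₀ d − 5 = 3.9 + 5·2.9965 − 5 = 13.883

m ≈ 13.88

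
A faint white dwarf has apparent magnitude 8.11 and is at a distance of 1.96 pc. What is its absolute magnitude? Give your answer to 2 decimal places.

5 log₁₀(d/10 pc) = 5 log₁₀(1.960) − 5 = -3.539
M = m − 5 log₁₀(d/10) = 8.11 + 3.539 = 11.649

M ≈ 11.65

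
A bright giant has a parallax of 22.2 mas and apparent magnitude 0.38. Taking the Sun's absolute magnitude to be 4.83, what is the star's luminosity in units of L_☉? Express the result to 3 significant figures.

d = 1/p = 1000/22.2 mas = 45.05 pc
M = m − 5 log₁₀ d + 5 = 0.38 − 5·1.6536 + 5 = -2.888
M − M_☉ = -2.888 − 4.83 = -7.718
L/L_☉ = 10^(−0.4 × -7.718) = 1223

L/L_☉ ≈ 1220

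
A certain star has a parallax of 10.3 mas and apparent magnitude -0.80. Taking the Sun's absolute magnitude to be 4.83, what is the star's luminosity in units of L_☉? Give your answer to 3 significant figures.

d = 1/p = 1000/10.3 mas = 97.09 pc
M = m − 5 log₁₀ d + 5 = -0.80 − 5·1.9872 + 5 = -5.736
M − M_☉ = -5.736 − 4.83 = -10.566
L/L_☉ = 10^(−0.4 × -10.566) = 16840

L/L_☉ ≈ 16800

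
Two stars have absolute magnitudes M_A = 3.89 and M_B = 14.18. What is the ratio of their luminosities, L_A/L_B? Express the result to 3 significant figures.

L_A/L_B ≈ 13100

ΔM = M_A − M_B = -10.29
L_A/L_B = 10^(−0.4 ΔM) = 10^4.116 = 13060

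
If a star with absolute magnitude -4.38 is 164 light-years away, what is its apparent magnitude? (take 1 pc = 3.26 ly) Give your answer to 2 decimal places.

d = 164 ly / 3.26 = 50.31 pc
m = M + 5 log₁₀ d − 5 = -4.38 + 5·1.7016 − 5 = -0.872

m ≈ -0.87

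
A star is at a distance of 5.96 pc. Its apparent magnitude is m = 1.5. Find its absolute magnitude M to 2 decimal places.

5 log₁₀(d/10 pc) = 5 log₁₀(5.960) − 5 = -1.124
M = m − 5 log₁₀(d/10) = 1.5 + 1.124 = 2.624

M ≈ 2.62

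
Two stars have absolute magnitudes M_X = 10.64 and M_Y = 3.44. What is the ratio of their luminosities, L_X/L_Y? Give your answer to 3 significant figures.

ΔM = M_X − M_Y = 7.20
L_X/L_Y = 10^(−0.4 ΔM) = 10^-2.880 = 1.318×10^-3

L_X/L_Y ≈ 1.32×10^-3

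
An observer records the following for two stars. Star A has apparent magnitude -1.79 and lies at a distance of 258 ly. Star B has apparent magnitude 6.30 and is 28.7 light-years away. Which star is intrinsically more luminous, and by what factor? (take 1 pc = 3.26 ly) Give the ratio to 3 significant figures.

Star A is more luminous, by a factor of 139000.

Star A: d = 258 ly / 3.26 = 79.14 pc
Star A: M = m − 5 log₁₀ d + 5 = -1.79 − 5·1.8984 + 5 = -6.282
Star B: d = 28.7 ly / 3.26 = 8.804 pc
Star B: M = m − 5 log₁₀ d + 5 = 6.30 − 5·0.9447 + 5 = 6.577
ΔM = M_A − M_B = -6.282 − (6.577) = -12.859; smaller M is more luminous → Star A.
L ratio = 10^(0.4 |ΔM|) = 10^5.143 = 139100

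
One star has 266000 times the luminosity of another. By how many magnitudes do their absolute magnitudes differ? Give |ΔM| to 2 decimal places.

|ΔM| ≈ 13.56

Pogson: ΔM = −2.5 log₁₀(ratio) = −2.5 log₁₀(266000) = −2.5 × 5.4249 = -13.562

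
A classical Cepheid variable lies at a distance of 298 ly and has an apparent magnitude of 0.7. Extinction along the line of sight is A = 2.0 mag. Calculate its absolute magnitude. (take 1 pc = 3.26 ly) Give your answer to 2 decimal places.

M ≈ -6.10

d = 298 ly / 3.26 = 91.41 pc
5 log₁₀(d/10 pc) = 5 log₁₀(91.41) − 5 = 4.805
M = m − 5 log₁₀(d/10) − A = 0.7 − 4.805 − 2.0 = -6.105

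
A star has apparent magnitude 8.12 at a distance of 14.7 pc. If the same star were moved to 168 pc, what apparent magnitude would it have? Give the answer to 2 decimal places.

Flux ∝ 1/d², so Δm = 5 log₁₀(d₂/d₁) = 5 log₁₀(168/14.7) = 5.290
m₂ = m₁ + Δm = 8.12 + (5.290) = 13.410

m ≈ 13.41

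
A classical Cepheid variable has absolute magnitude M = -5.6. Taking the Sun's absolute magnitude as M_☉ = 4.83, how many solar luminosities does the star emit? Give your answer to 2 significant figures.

M − M_☉ = -5.6 − 4.83 = -10.430
L/L_☉ = 10^(−0.4 (M − M_☉)) = 10^4.172 = 14860

L/L_☉ ≈ 15000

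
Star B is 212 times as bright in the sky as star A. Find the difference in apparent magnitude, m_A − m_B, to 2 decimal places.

Pogson: Δm = −2.5 log₁₀(ratio) = −2.5 log₁₀(212) = −2.5 × 2.3263 = -5.816
Star B is brighter so has the smaller magnitude: m_A − m_B is positive.

m_A − m_B ≈ 5.82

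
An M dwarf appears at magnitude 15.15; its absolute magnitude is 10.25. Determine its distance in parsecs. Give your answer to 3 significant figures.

d ≈ 95.5 pc

μ = m − M = 4.900
m − M = 5 log₁₀ d − 5
log₁₀ d = (m − M)/5 + 1 = 1.9800
d = 10^1.9800 = 95.50 pc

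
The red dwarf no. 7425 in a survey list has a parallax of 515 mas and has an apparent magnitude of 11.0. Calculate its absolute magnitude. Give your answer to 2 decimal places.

p = 515 mas = 0.515″ → d = 1/p = 1.942 pc
5 log₁₀(d/10 pc) = 5 log₁₀(1.942) − 5 = -3.559
M = m − 5 log₁₀(d/10) = 11.0 + 3.559 = 14.559

M ≈ 14.56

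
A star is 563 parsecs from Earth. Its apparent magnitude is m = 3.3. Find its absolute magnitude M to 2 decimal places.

M ≈ -5.45

5 log₁₀(d/10 pc) = 5 log₁₀(563.0) − 5 = 8.753
M = m − 5 log₁₀(d/10) = 3.3 − 8.753 = -5.453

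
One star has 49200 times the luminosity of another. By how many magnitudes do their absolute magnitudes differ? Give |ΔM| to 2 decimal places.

|ΔM| ≈ 11.73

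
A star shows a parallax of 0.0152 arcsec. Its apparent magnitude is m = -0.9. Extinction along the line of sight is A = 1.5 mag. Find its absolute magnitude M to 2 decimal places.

M ≈ -6.49

d = 1/p = 1/0.0152″ = 65.79 pc
5 log₁₀(d/10 pc) = 5 log₁₀(65.79) − 5 = 4.091
M = m − 5 log₁₀(d/10) − A = -0.9 − 4.091 − 1.5 = -6.491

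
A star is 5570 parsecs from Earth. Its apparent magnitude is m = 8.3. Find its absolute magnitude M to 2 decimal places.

M ≈ -5.43

5 log₁₀(d/10 pc) = 5 log₁₀(5570) − 5 = 13.729
M = m − 5 log₁₀(d/10) = 8.3 − 13.729 = -5.429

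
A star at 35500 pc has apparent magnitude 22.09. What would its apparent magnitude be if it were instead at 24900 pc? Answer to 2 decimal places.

Flux ∝ 1/d², so Δm = 5 log₁₀(d₂/d₁) = 5 log₁₀(24900/35500) = -0.770
m₂ = m₁ + Δm = 22.09 + (-0.770) = 21.320

m ≈ 21.32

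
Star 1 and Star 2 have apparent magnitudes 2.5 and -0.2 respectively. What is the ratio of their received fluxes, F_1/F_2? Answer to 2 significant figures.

Magnitude difference = 2.7
Flux ratio = 10^(−0.4 Δm) = 10^(−0.4 × 2.7) = 10^-1.080 = 0.08318

F_1/F_2 ≈ 0.083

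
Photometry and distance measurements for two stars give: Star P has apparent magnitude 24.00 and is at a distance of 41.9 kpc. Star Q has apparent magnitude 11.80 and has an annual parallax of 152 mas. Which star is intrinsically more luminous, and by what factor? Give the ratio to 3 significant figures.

Star P is more luminous, by a factor of 535.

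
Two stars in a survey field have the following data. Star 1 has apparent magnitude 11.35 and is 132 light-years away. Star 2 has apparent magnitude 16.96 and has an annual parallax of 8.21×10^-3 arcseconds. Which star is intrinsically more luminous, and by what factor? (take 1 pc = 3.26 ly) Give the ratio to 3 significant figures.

Star 1 is more luminous, by a factor of 19.4.

Star 1: d = 132 ly / 3.26 = 40.49 pc
Star 1: M = m − 5 log₁₀ d + 5 = 11.35 − 5·1.6074 + 5 = 8.313
Star 2: d = 1/p = 1/8.21×10^-3″ = 121.8 pc
Star 2: M = m − 5 log₁₀ d + 5 = 16.96 − 5·2.0857 + 5 = 11.532
ΔM = M_1 − M_2 = 8.313 − (11.532) = -3.218; smaller M is more luminous → Star 1.
L ratio = 10^(0.4 |ΔM|) = 10^1.287 = 19.38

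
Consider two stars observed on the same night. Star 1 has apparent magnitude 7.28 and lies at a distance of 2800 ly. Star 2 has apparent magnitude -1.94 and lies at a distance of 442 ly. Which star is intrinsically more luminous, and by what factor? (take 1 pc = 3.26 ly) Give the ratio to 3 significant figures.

Star 2 is more luminous, by a factor of 121.

Star 1: d = 2800 ly / 3.26 = 858.9 pc
Star 1: M = m − 5 log₁₀ d + 5 = 7.28 − 5·2.9339 + 5 = -2.390
Star 2: d = 442 ly / 3.26 = 135.6 pc
Star 2: M = m − 5 log₁₀ d + 5 = -1.94 − 5·2.1322 + 5 = -7.601
ΔM = M_1 − M_2 = -2.390 − (-7.601) = 5.211; smaller M is more luminous → Star 2.
L ratio = 10^(0.4 |ΔM|) = 10^2.085 = 121.5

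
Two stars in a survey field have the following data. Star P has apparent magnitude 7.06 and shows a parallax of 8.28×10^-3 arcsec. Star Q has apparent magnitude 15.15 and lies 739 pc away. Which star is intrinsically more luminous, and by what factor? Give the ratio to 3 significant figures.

Star P is more luminous, by a factor of 46.0.

Star P: d = 1/p = 1/8.28×10^-3″ = 120.8 pc
Star P: M = m − 5 log₁₀ d + 5 = 7.06 − 5·2.0820 + 5 = 1.650
Star Q: M = m − 5 log₁₀ d + 5 = 15.15 − 5·2.8686 + 5 = 5.807
ΔM = M_P − M_Q = 1.650 − (5.807) = -4.157; smaller M is more luminous → Star P.
L ratio = 10^(0.4 |ΔM|) = 10^1.663 = 45.99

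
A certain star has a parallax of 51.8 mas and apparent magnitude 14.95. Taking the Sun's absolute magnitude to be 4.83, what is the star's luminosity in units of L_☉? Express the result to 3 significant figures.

L/L_☉ ≈ 3.34×10^-4

d = 1/p = 1000/51.8 mas = 19.31 pc
M = m − 5 log₁₀ d + 5 = 14.95 − 5·1.2857 + 5 = 13.522
M − M_☉ = 13.522 − 4.83 = 8.692
L/L_☉ = 10^(−0.4 × 8.692) = 3.337×10^-4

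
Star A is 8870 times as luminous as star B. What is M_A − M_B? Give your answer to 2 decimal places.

Pogson: ΔM = −2.5 log₁₀(ratio) = −2.5 log₁₀(8870) = −2.5 × 3.9479 = -9.870
Star A is brighter, so it has the smaller magnitude: the difference is negative.

M_A − M_B ≈ -9.87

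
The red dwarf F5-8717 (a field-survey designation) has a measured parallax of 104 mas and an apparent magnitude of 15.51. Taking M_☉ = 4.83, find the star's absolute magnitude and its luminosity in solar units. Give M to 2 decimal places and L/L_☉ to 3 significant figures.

d = 1/p = 1000/104 mas = 9.615 pc
M = m − 5 log₁₀ d + 5 = 15.51 − 5·0.9830 + 5 = 15.595
M − M_☉ = 15.595 − 4.83 = 10.765
L/L_☉ = 10^(−0.4 × 10.765) = 4.942×10^-5

M ≈ 15.60; L/L_☉ ≈ 4.94×10^-5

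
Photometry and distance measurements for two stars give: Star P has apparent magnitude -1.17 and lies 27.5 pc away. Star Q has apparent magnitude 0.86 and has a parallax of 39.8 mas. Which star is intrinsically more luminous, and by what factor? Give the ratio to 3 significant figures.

Star P: M = m − 5 log₁₀ d + 5 = -1.17 − 5·1.4393 + 5 = -3.367
Star Q: p = 39.8 mas = 0.0398″ → d = 1/p = 25.13 pc
Star Q: M = m − 5 log₁₀ d + 5 = 0.86 − 5·1.4001 + 5 = -1.141
ΔM = M_P − M_Q = -3.367 − (-1.141) = -2.226; smaller M is more luminous → Star P.
L ratio = 10^(0.4 |ΔM|) = 10^0.890 = 7.770

Star P is more luminous, by a factor of 7.77.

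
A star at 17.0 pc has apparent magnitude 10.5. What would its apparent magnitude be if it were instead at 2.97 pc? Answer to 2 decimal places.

Flux ∝ 1/d², so Δm = 5 log₁₀(d₂/d₁) = 5 log₁₀(2.97/17.0) = -3.788
m₂ = m₁ + Δm = 10.5 + (-3.788) = 6.712

m ≈ 6.71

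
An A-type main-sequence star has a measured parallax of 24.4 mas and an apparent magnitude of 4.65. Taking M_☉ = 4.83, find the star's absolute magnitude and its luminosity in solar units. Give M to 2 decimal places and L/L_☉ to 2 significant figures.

d = 1/p = 1000/24.4 mas = 40.98 pc
M = m − 5 log₁₀ d + 5 = 4.65 − 5·1.6126 + 5 = 1.587
M − M_☉ = 1.587 − 4.83 = -3.243
L/L_☉ = 10^(−0.4 × -3.243) = 19.83

M ≈ 1.59; L/L_☉ ≈ 20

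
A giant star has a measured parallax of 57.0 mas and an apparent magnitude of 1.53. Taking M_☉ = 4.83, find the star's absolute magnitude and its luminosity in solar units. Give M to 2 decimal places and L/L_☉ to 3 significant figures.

d = 1/p = 1000/57.0 mas = 17.54 pc
M = m − 5 log₁₀ d + 5 = 1.53 − 5·1.2441 + 5 = 0.309
M − M_☉ = 0.309 − 4.83 = -4.521
L/L_☉ = 10^(−0.4 × -4.521) = 64.31

M ≈ 0.31; L/L_☉ ≈ 64.3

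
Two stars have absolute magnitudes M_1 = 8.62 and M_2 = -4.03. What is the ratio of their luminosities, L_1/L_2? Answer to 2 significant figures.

L_1/L_2 ≈ 8.7×10^-6

ΔM = M_1 − M_2 = 12.65
L_1/L_2 = 10^(−0.4 ΔM) = 10^-5.060 = 8.710×10^-6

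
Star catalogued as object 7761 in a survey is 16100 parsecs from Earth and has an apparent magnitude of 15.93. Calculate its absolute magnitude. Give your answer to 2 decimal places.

M ≈ -0.10

5 log₁₀(d/10 pc) = 5 log₁₀(16100) − 5 = 16.034
M = m − 5 log₁₀(d/10) = 15.93 − 16.034 = -0.104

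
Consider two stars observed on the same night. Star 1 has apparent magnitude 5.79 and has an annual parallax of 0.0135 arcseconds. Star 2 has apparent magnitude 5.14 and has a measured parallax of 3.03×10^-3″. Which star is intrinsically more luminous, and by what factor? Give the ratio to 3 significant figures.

Star 1: d = 1/p = 1/0.0135″ = 74.07 pc
Star 1: M = m − 5 log₁₀ d + 5 = 5.79 − 5·1.8697 + 5 = 1.442
Star 2: d = 1/p = 1/3.03×10^-3″ = 330.0 pc
Star 2: M = m − 5 log₁₀ d + 5 = 5.14 − 5·2.5186 + 5 = -2.453
ΔM = M_1 − M_2 = 1.442 − (-2.453) = 3.894; smaller M is more luminous → Star 2.
L ratio = 10^(0.4 |ΔM|) = 10^1.558 = 36.12

Star 2 is more luminous, by a factor of 36.1.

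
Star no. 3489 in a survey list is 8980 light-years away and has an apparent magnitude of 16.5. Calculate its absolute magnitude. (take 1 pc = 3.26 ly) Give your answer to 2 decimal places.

M ≈ 4.30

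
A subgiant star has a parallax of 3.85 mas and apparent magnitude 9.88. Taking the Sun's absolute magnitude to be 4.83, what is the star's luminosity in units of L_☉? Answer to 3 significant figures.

d = 1/p = 1000/3.85 mas = 259.7 pc
M = m − 5 log₁₀ d + 5 = 9.88 − 5·2.4145 + 5 = 2.807
M − M_☉ = 2.807 − 4.83 = -2.023
L/L_☉ = 10^(−0.4 × -2.023) = 6.443

L/L_☉ ≈ 6.44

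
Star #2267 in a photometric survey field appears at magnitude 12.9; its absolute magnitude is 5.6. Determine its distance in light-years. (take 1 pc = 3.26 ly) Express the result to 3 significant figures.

d ≈ 940 ly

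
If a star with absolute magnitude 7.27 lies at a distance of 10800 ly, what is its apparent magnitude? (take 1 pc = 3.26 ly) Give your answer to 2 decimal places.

d = 10800 ly / 3.26 = 3313 pc
m = M + 5 log₁₀ d − 5 = 7.27 + 5·3.5202 − 5 = 19.871

m ≈ 19.87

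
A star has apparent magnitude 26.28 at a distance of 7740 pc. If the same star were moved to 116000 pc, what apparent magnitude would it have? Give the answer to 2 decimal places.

Flux ∝ 1/d², so Δm = 5 log₁₀(d₂/d₁) = 5 log₁₀(116000/7740) = 5.879
m₂ = m₁ + Δm = 26.28 + (5.879) = 32.159

m ≈ 32.16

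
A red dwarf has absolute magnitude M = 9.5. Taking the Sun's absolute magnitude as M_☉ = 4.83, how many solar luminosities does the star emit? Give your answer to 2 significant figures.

L/L_☉ ≈ 0.014

M − M_☉ = 9.5 − 4.83 = 4.670
L/L_☉ = 10^(−0.4 (M − M_☉)) = 10^-1.868 = 0.01355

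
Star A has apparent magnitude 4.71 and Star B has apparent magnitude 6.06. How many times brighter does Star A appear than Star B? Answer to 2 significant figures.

Δm = 4.71 − (6.06) = -1.35
Flux ratio = 10^(−0.4 Δm) = 10^(−0.4 × -1.35) = 10^0.540 = 3.467

3.5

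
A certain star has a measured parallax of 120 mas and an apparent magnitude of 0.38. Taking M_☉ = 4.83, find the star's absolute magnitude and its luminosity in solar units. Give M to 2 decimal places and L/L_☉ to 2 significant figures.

M ≈ 0.78; L/L_☉ ≈ 42

d = 1/p = 1000/120 mas = 8.333 pc
M = m − 5 log₁₀ d + 5 = 0.38 − 5·0.9208 + 5 = 0.776
M − M_☉ = 0.776 − 4.83 = -4.054
L/L_☉ = 10^(−0.4 × -4.054) = 41.84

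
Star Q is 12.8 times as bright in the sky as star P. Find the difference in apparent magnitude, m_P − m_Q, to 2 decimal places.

Pogson: Δm = −2.5 log₁₀(ratio) = −2.5 log₁₀(12.8) = −2.5 × 1.1072 = -2.768
Star Q is brighter so has the smaller magnitude: m_P − m_Q is positive.

m_P − m_Q ≈ 2.77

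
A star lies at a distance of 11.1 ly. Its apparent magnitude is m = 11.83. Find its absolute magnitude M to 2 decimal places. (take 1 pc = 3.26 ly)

M ≈ 14.17

d = 11.1 ly / 3.26 = 3.405 pc
5 log₁₀(d/10 pc) = 5 log₁₀(3.405) − 5 = -2.339
M = m − 5 log₁₀(d/10) = 11.83 + 2.339 = 14.169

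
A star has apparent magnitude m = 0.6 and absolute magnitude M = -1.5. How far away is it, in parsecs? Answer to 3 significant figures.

μ = m − M = 2.100
m − M = 5 log₁₀ d − 5
log₁₀ d = (m − M)/5 + 1 = 1.4200
d = 10^1.4200 = 26.30 pc

d ≈ 26.3 pc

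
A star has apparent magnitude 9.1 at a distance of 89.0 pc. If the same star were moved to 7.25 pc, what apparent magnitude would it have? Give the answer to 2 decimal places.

m ≈ 3.65

Flux ∝ 1/d², so Δm = 5 log₁₀(d₂/d₁) = 5 log₁₀(7.25/89.0) = -5.445
m₂ = m₁ + Δm = 9.1 + (-5.445) = 3.655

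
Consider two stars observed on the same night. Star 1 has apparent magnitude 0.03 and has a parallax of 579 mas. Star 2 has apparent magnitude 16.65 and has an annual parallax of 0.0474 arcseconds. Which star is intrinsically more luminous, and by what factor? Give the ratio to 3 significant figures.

Star 1 is more luminous, by a factor of 29800.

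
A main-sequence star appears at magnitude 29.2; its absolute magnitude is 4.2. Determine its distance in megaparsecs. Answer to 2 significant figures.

d ≈ 1.0 Mpc

Distance modulus: m − M = 29.2 − (4.2) = 25.000
m − M = 5 log₁₀ d − 5
log₁₀ d = (m − M)/5 + 1 = 6.0000
d = 10^6.0000 = 1.000×10^6 pc
= 1.000 Mpc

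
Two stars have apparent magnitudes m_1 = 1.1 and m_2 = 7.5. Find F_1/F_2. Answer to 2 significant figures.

F_1/F_2 ≈ 360

Magnitude difference = -6.4
Flux ratio = 10^(−0.4 Δm) = 10^(−0.4 × -6.4) = 10^2.560 = 363.1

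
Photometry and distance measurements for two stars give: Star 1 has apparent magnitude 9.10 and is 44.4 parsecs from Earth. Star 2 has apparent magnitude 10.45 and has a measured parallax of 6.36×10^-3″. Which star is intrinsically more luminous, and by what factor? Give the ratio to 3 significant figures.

Star 2 is more luminous, by a factor of 3.62.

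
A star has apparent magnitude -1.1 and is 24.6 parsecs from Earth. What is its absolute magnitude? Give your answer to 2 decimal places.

M ≈ -3.05

5 log₁₀(d/10 pc) = 5 log₁₀(24.60) − 5 = 1.955
M = m − 5 log₁₀(d/10) = -1.1 − 1.955 = -3.055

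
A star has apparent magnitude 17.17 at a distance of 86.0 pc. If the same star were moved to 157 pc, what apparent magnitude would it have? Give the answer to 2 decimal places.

Flux ∝ 1/d², so Δm = 5 log₁₀(d₂/d₁) = 5 log₁₀(157/86.0) = 1.307
m₂ = m₁ + Δm = 17.17 + (1.307) = 18.477

m ≈ 18.48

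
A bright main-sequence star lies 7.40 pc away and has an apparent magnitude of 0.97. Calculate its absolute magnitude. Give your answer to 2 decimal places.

5 log₁₀(d/10 pc) = 5 log₁₀(7.400) − 5 = -0.654
M = m − 5 log₁₀(d/10) = 0.97 + 0.654 = 1.624

M ≈ 1.62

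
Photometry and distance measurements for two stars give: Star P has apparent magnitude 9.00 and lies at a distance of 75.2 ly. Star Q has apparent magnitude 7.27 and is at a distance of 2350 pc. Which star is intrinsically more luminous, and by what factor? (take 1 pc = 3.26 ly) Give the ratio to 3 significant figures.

Star Q is more luminous, by a factor of 51100.

Star P: d = 75.2 ly / 3.26 = 23.07 pc
Star P: M = m − 5 log₁₀ d + 5 = 9.00 − 5·1.3630 + 5 = 7.185
Star Q: M = m − 5 log₁₀ d + 5 = 7.27 − 5·3.3711 + 5 = -4.585
ΔM = M_P − M_Q = 7.185 − (-4.585) = 11.770; smaller M is more luminous → Star Q.
L ratio = 10^(0.4 |ΔM|) = 10^4.708 = 51070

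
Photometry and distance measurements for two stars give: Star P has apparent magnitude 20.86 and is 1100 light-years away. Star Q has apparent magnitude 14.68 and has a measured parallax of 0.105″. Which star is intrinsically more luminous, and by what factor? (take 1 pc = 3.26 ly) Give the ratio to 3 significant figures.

Star P: d = 1100 ly / 3.26 = 337.4 pc
Star P: M = m − 5 log₁₀ d + 5 = 20.86 − 5·2.5282 + 5 = 13.219
Star Q: d = 1/p = 1/0.105″ = 9.524 pc
Star Q: M = m − 5 log₁₀ d + 5 = 14.68 − 5·0.9788 + 5 = 14.786
ΔM = M_P − M_Q = 13.219 − (14.786) = -1.567; smaller M is more luminous → Star P.
L ratio = 10^(0.4 |ΔM|) = 10^0.627 = 4.234

Star P is more luminous, by a factor of 4.23.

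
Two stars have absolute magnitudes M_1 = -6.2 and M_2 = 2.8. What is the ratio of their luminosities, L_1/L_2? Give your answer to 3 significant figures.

L_1/L_2 ≈ 3980

ΔM = M_1 − M_2 = -9.0
L_1/L_2 = 10^(−0.4 ΔM) = 10^3.600 = 3981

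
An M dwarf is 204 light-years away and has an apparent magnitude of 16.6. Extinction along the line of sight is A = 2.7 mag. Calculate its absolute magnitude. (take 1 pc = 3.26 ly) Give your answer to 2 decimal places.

d = 204 ly / 3.26 = 62.58 pc
5 log₁₀(d/10 pc) = 5 log₁₀(62.58) − 5 = 3.982
M = m − 5 log₁₀(d/10) − A = 16.6 − 3.982 − 2.7 = 9.918

M ≈ 9.92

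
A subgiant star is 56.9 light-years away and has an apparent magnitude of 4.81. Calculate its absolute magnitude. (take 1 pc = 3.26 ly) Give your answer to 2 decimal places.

M ≈ 3.60

d = 56.9 ly / 3.26 = 17.45 pc
5 log₁₀(d/10 pc) = 5 log₁₀(17.45) − 5 = 1.209
M = m − 5 log₁₀(d/10) = 4.81 − 1.209 = 3.601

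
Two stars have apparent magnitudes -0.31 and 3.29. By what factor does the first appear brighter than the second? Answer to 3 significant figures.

27.5

Δm = -0.31 − (3.29) = -3.60
Flux ratio = 10^(−0.4 Δm) = 10^(−0.4 × -3.60) = 10^1.440 = 27.54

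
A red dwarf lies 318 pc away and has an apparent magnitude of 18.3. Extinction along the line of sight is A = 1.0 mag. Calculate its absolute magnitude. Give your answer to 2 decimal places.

5 log₁₀(d/10 pc) = 5 log₁₀(318.0) − 5 = 7.512
M = m − 5 log₁₀(d/10) − A = 18.3 − 7.512 − 1.0 = 9.788

M ≈ 9.79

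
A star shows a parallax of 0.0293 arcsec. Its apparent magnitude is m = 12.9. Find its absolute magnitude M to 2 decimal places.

d = 1/p = 1/0.0293″ = 34.13 pc
5 log₁₀(d/10 pc) = 5 log₁₀(34.13) − 5 = 2.666
M = m − 5 log₁₀(d/10) = 12.9 − 2.666 = 10.234

M ≈ 10.23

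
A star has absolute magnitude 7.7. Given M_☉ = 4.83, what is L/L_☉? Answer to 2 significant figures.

M − M_☉ = 7.7 − 4.83 = 2.870
L/L_☉ = 10^(−0.4 (M − M_☉)) = 10^-1.148 = 0.07112

L/L_☉ ≈ 0.071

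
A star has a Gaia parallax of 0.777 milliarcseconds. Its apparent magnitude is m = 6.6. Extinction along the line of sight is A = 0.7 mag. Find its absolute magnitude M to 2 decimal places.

p = 0.777 mas = 7.77×10^-4″ → d = 1/p = 1287 pc
5 log₁₀(d/10 pc) = 5 log₁₀(1287) − 5 = 10.548
M = m − 5 log₁₀(d/10) − A = 6.6 − 10.548 − 0.7 = -4.648

M ≈ -4.65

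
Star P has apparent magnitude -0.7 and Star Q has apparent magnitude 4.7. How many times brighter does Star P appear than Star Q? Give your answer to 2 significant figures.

140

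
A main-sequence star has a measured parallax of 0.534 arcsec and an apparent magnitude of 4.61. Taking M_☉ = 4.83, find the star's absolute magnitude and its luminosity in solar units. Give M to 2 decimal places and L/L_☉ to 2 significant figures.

d = 1/p = 1/0.534″ = 1.873 pc
M = m − 5 log₁₀ d + 5 = 4.61 − 5·0.2725 + 5 = 8.248
M − M_☉ = 8.248 − 4.83 = 3.418
L/L_☉ = 10^(−0.4 × 3.418) = 0.04295

M ≈ 8.25; L/L_☉ ≈ 0.043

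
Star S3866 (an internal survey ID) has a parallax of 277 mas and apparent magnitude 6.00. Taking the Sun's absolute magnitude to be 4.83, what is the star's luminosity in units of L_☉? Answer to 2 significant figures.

d = 1/p = 1000/277 mas = 3.610 pc
M = m − 5 log₁₀ d + 5 = 6.00 − 5·0.5575 + 5 = 8.212
M − M_☉ = 8.212 − 4.83 = 3.382
L/L_☉ = 10^(−0.4 × 3.382) = 0.04436

L/L_☉ ≈ 0.044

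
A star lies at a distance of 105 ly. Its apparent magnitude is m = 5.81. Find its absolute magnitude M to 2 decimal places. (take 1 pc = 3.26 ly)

d = 105 ly / 3.26 = 32.21 pc
5 log₁₀(d/10 pc) = 5 log₁₀(32.21) − 5 = 2.540
M = m − 5 log₁₀(d/10) = 5.81 − 2.540 = 3.270

M ≈ 3.27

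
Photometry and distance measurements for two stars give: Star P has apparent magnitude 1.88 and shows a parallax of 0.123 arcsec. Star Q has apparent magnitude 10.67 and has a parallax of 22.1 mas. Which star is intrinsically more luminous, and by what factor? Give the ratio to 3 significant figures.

Star P is more luminous, by a factor of 106.

Star P: d = 1/p = 1/0.123″ = 8.130 pc
Star P: M = m − 5 log₁₀ d + 5 = 1.88 − 5·0.9101 + 5 = 2.330
Star Q: p = 22.1 mas = 0.0221″ → d = 1/p = 45.25 pc
Star Q: M = m − 5 log₁₀ d + 5 = 10.67 − 5·1.6556 + 5 = 7.392
ΔM = M_P − M_Q = 2.330 − (7.392) = -5.062; smaller M is more luminous → Star P.
L ratio = 10^(0.4 |ΔM|) = 10^2.025 = 105.9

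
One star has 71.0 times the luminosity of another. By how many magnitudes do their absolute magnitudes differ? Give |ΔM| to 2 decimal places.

|ΔM| ≈ 4.63

Pogson: ΔM = −2.5 log₁₀(ratio) = −2.5 log₁₀(71.0) = −2.5 × 1.8513 = -4.628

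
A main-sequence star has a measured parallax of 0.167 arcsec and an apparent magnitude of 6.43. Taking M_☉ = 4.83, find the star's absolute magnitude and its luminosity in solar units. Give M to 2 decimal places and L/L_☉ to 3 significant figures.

d = 1/p = 1/0.167″ = 5.988 pc
M = m − 5 log₁₀ d + 5 = 6.43 − 5·0.7773 + 5 = 7.544
M − M_☉ = 7.544 − 4.83 = 2.714
L/L_☉ = 10^(−0.4 × 2.714) = 0.08214

M ≈ 7.54; L/L_☉ ≈ 0.0821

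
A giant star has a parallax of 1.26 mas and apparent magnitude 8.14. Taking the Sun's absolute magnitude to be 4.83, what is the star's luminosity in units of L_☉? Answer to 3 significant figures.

L/L_☉ ≈ 299

d = 1/p = 1000/1.26 mas = 793.7 pc
M = m − 5 log₁₀ d + 5 = 8.14 − 5·2.8996 + 5 = -1.358
M − M_☉ = -1.358 − 4.83 = -6.188
L/L_☉ = 10^(−0.4 × -6.188) = 298.7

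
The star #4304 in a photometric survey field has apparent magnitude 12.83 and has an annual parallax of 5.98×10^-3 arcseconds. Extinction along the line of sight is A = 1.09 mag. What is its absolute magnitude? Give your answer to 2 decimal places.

M ≈ 5.62

d = 1/p = 1/5.98×10^-3″ = 167.2 pc
5 log₁₀(d/10 pc) = 5 log₁₀(167.2) − 5 = 6.116
M = m − 5 log₁₀(d/10) − A = 12.83 − 6.116 − 1.09 = 5.624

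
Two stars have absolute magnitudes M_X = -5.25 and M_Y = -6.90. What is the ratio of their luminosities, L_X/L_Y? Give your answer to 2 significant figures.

ΔM = M_X − M_Y = 1.65
L_X/L_Y = 10^(−0.4 ΔM) = 10^-0.660 = 0.2188

L_X/L_Y ≈ 0.22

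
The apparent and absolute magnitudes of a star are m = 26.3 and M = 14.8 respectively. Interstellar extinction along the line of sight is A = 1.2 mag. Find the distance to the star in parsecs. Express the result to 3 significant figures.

d ≈ 1150 pc

m − M = 5 log₁₀(d/10 pc) + A  ⇒  26.3 − (14.8) − 1.2 = 5 log₁₀(d/10)
10.300 = 5 log₁₀(d/10)
log₁₀ d = (m − M − A)/5 + 1 = 3.0600
d = 10^3.0600 = 1148 pc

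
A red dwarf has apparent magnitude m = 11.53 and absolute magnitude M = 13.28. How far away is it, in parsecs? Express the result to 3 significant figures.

d ≈ 4.47 pc

Distance modulus: m − M = 11.53 − (13.28) = -1.750
m − M = 5 log₁₀ d − 5
log₁₀ d = (m − M)/5 + 1 = 0.6500
d = 10^0.6500 = 4.467 pc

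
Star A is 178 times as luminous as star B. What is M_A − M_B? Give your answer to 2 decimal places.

M_A − M_B ≈ -5.63

Pogson: ΔM = −2.5 log₁₀(ratio) = −2.5 log₁₀(178) = −2.5 × 2.2504 = -5.626
Star A is brighter, so it has the smaller magnitude: the difference is negative.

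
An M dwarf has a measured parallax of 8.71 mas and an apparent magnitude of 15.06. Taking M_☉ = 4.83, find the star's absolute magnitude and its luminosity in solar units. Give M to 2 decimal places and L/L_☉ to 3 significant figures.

d = 1/p = 1000/8.71 mas = 114.8 pc
M = m − 5 log₁₀ d + 5 = 15.06 − 5·2.0600 + 5 = 9.760
M − M_☉ = 9.760 − 4.83 = 4.930
L/L_☉ = 10^(−0.4 × 4.930) = 0.01067

M ≈ 9.76; L/L_☉ ≈ 0.0107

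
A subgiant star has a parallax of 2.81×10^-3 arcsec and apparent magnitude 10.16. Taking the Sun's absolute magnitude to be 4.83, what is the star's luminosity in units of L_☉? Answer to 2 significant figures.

d = 1/p = 1/2.81×10^-3″ = 355.9 pc
M = m − 5 log₁₀ d + 5 = 10.16 − 5·2.5513 + 5 = 2.404
M − M_☉ = 2.404 − 4.83 = -2.426
L/L_☉ = 10^(−0.4 × -2.426) = 9.345

L/L_☉ ≈ 9.3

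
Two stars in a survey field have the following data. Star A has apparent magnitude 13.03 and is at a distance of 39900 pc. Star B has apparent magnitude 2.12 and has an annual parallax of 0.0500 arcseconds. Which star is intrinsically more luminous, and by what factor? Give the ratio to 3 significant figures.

Star A: M = m − 5 log₁₀ d + 5 = 13.03 − 5·4.6010 + 5 = -4.975
Star B: d = 1/p = 1/0.0500″ = 20.00 pc
Star B: M = m − 5 log₁₀ d + 5 = 2.12 − 5·1.3010 + 5 = 0.615
ΔM = M_A − M_B = -4.975 − (0.615) = -5.590; smaller M is more luminous → Star A.
L ratio = 10^(0.4 |ΔM|) = 10^2.236 = 172.1

Star A is more luminous, by a factor of 172.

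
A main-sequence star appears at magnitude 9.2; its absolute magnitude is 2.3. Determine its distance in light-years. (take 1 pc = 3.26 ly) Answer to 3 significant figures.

μ = m − M = 6.900
m − M = 5 log₁₀ d − 5
log₁₀ d = (m − M)/5 + 1 = 2.3800
d = 10^2.3800 = 239.9 pc
= 782.0 ly

d ≈ 782 ly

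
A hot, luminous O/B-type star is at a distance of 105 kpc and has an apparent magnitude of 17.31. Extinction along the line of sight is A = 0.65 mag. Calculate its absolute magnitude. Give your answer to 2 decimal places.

M ≈ -3.45

d = 105 kpc = 105000 pc
5 log₁₀(d/10 pc) = 5 log₁₀(105000) − 5 = 20.106
M = m − 5 log₁₀(d/10) − A = 17.31 − 20.106 − 0.65 = -3.446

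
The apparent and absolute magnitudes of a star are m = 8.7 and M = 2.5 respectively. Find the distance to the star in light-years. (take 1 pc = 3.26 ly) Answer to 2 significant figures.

Distance modulus: m − M = 8.7 − (2.5) = 6.200
m − M = 5 log₁₀ d − 5
log₁₀ d = (m − M)/5 + 1 = 2.2400
d = 10^2.2400 = 173.8 pc
= 566.5 ly

d ≈ 570 ly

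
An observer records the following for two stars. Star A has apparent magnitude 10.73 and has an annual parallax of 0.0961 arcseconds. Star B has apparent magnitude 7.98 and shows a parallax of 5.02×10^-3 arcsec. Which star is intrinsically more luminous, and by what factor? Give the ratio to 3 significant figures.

Star A: d = 1/p = 1/0.0961″ = 10.41 pc
Star A: M = m − 5 log₁₀ d + 5 = 10.73 − 5·1.0173 + 5 = 10.644
Star B: d = 1/p = 1/5.02×10^-3″ = 199.2 pc
Star B: M = m − 5 log₁₀ d + 5 = 7.98 − 5·2.2993 + 5 = 1.484
ΔM = M_A − M_B = 10.644 − (1.484) = 9.160; smaller M is more luminous → Star B.
L ratio = 10^(0.4 |ΔM|) = 10^3.664 = 4614

Star B is more luminous, by a factor of 4610.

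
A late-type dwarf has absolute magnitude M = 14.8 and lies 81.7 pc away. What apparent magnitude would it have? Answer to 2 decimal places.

m ≈ 19.36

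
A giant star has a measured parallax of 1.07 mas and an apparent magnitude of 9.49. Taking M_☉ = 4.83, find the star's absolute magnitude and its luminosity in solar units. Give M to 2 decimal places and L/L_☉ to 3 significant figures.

d = 1/p = 1000/1.07 mas = 934.6 pc
M = m − 5 log₁₀ d + 5 = 9.49 − 5·2.9706 + 5 = -0.363
M − M_☉ = -0.363 − 4.83 = -5.193
L/L_☉ = 10^(−0.4 × -5.193) = 119.5

M ≈ -0.36; L/L_☉ ≈ 119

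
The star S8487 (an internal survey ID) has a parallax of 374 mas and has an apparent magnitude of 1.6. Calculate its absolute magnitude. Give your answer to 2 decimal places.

M ≈ 4.46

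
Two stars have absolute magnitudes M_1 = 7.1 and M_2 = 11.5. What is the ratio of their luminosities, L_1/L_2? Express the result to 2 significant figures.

L_1/L_2 ≈ 58

ΔM = M_1 − M_2 = -4.4
L_1/L_2 = 10^(−0.4 ΔM) = 10^1.760 = 57.54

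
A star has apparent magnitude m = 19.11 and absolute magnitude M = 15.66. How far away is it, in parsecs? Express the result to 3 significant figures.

Distance modulus: m − M = 19.11 − (15.66) = 3.450
m − M = 5 log₁₀ d − 5
log₁₀ d = (m − M)/5 + 1 = 1.6900
d = 10^1.6900 = 48.98 pc

d ≈ 49.0 pc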